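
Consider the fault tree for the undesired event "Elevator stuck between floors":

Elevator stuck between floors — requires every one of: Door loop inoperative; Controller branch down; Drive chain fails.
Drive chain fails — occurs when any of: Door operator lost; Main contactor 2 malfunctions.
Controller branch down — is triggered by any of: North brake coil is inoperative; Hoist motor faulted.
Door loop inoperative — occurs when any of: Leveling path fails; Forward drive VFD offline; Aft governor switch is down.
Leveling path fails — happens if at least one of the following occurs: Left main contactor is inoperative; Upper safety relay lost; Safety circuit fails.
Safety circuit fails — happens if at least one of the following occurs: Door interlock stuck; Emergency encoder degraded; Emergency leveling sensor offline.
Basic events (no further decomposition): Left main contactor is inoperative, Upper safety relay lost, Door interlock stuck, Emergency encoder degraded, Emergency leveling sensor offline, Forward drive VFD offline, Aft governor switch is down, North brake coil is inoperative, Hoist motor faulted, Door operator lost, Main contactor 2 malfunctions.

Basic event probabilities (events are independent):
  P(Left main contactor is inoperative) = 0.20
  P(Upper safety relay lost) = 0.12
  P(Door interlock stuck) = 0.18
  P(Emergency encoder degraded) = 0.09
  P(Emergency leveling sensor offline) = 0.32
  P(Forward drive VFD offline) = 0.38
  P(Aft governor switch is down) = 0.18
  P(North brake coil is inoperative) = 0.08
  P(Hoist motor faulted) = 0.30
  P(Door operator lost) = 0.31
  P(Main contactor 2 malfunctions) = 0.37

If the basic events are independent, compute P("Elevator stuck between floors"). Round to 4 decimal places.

P(Safety circuit fails) [OR] = 1 − (1−0.18) × (1−0.09) × (1−0.32) = 0.492584
P(Leveling path fails) [OR] = 1 − (1−0.20) × (1−0.12) × (1−0.492584) = 0.642779
P(Door loop inoperative) [OR] = 1 − (1−0.642779) × (1−0.38) × (1−0.18) = 0.818389
P(Controller branch down) [OR] = 1 − (1−0.08) × (1−0.30) = 0.356000
P(Drive chain fails) [OR] = 1 − (1−0.31) × (1−0.37) = 0.565300
P(Elevator stuck between floors) [AND] = 0.818389 × 0.356000 × 0.565300 = 0.164698
Rounded to 4 decimal places: P(Elevator stuck between floors) ≈ 0.1647.

0.1647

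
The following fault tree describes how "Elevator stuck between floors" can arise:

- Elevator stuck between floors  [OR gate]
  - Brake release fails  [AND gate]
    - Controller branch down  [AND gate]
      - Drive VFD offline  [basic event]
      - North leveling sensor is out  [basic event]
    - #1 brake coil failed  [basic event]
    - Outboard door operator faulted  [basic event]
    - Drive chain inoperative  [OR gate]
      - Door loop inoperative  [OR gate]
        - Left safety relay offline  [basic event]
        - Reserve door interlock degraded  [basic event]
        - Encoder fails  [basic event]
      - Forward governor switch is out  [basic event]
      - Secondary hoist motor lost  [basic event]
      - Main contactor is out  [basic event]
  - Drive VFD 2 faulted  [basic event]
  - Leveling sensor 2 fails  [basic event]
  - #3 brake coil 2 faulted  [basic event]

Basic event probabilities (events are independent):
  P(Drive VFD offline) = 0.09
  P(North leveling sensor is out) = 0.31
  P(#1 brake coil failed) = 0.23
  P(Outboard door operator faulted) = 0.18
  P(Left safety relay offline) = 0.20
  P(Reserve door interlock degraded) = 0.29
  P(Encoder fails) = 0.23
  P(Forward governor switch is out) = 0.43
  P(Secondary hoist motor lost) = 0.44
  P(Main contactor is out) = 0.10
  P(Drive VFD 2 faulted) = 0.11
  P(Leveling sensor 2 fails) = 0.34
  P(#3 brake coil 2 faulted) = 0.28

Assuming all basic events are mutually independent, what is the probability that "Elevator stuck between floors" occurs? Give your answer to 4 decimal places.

0.5775

P(Controller branch down) [AND] = 0.09 × 0.31 = 0.027900
P(Door loop inoperative) [OR] = 1 − (1−0.20) × (1−0.29) × (1−0.23) = 0.562640
P(Drive chain inoperative) [OR] = 1 − (1−0.562640) × (1−0.43) × (1−0.44) × (1−0.10) = 0.874355
P(Brake release fails) [AND] = 0.027900 × 0.23 × 0.18 × 0.874355 = 0.001010
P(Elevator stuck between floors) [OR] = 1 − (1−0.001010) × (1−0.11) × (1−0.34) × (1−0.28) = 0.577499
Rounded to 4 decimal places: P(Elevator stuck between floors) ≈ 0.5775.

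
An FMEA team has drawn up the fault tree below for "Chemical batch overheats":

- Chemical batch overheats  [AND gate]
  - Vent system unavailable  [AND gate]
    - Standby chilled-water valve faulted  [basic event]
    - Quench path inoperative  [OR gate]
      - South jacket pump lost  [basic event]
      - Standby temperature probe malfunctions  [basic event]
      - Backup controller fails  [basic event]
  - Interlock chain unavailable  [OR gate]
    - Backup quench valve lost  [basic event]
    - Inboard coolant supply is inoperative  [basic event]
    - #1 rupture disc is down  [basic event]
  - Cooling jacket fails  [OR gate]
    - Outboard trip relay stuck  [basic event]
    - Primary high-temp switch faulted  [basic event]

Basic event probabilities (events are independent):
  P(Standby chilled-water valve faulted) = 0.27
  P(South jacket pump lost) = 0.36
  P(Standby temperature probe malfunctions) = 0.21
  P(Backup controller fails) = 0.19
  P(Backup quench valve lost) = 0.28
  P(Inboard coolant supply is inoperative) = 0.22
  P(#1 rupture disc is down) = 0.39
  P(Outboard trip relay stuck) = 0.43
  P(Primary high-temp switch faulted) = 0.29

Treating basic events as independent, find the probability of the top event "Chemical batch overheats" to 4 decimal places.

P(Quench path inoperative) [OR] = 1 − (1−0.36) × (1−0.21) × (1−0.19) = 0.590464
P(Vent system unavailable) [AND] = 0.27 × 0.590464 = 0.159425
P(Interlock chain unavailable) [OR] = 1 − (1−0.28) × (1−0.22) × (1−0.39) = 0.657424
P(Cooling jacket fails) [OR] = 1 − (1−0.43) × (1−0.29) = 0.595300
P(Chemical batch overheats) [AND] = 0.159425 × 0.657424 × 0.595300 = 0.062393
Rounded to 4 decimal places: P(Chemical batch overheats) ≈ 0.0624.

0.0624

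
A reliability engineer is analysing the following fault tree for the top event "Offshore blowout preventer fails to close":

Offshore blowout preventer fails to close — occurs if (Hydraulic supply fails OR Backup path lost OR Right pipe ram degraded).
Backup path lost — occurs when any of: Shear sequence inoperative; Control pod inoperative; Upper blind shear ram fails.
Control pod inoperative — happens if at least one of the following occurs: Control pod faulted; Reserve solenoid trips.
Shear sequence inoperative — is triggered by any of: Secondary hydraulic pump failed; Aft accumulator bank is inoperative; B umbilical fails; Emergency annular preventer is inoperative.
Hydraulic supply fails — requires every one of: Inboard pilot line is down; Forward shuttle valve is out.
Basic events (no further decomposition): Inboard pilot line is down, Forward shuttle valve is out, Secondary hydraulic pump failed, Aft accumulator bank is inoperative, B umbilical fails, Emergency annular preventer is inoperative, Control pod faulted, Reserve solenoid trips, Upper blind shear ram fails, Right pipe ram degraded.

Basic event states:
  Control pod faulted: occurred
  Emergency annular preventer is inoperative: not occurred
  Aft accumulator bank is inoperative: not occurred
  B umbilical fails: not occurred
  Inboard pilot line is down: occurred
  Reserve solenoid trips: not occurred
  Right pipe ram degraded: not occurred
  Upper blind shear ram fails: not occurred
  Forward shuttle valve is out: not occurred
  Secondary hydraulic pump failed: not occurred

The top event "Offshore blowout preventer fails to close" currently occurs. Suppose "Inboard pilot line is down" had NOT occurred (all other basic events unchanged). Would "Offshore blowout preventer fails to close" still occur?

Counterfactual: set "Inboard pilot line is down" to not occurred.
Hydraulic supply fails [AND]: Inboard pilot line is down=not, Forward shuttle valve is out=not → not all inputs occur → does not occur.
Shear sequence inoperative [OR]: Secondary hydraulic pump failed=not, Aft accumulator bank is inoperative=not, B umbilical fails=not, Emergency annular preventer is inoperative=not → no input occurs → does not occur.
Control pod inoperative [OR]: Control pod faulted=occurs, Reserve solenoid trips=not → at least one input occurs → occurs.
Backup path lost [OR]: Shear sequence inoperative=not, Control pod inoperative=occurs, Upper blind shear ram fails=not → at least one input occurs → occurs.
Offshore blowout preventer fails to close [OR]: Hydraulic supply fails=not, Backup path lost=occurs, Right pipe ram degraded=not → at least one input occurs → occurs.

Yes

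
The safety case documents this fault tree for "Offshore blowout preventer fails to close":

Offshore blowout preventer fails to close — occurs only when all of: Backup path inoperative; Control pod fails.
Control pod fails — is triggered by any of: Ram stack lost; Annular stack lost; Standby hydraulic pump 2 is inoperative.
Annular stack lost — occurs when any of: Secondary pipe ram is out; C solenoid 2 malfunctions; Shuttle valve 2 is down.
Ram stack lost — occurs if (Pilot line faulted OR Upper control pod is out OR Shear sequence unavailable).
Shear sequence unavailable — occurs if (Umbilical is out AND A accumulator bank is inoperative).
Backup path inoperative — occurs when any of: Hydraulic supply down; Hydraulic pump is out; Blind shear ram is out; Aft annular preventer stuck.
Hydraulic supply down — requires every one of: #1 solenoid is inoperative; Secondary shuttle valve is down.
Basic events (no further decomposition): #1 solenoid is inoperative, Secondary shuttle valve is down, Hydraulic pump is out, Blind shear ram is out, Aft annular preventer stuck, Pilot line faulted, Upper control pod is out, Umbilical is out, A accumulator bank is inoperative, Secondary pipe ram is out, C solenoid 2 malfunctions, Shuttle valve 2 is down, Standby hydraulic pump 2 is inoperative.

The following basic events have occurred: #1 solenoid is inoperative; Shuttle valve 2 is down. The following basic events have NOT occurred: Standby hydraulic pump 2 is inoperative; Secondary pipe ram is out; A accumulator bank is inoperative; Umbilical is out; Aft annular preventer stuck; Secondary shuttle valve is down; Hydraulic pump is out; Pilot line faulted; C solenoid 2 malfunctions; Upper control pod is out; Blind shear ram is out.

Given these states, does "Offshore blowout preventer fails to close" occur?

Hydraulic supply down [AND]: #1 solenoid is inoperative=occurs, Secondary shuttle valve is down=not → not all inputs occur → does not occur.
Backup path inoperative [OR]: Hydraulic supply down=not, Hydraulic pump is out=not, Blind shear ram is out=not, Aft annular preventer stuck=not → no input occurs → does not occur.
Shear sequence unavailable [AND]: Umbilical is out=not, A accumulator bank is inoperative=not → not all inputs occur → does not occur.
Ram stack lost [OR]: Pilot line faulted=not, Upper control pod is out=not, Shear sequence unavailable=not → no input occurs → does not occur.
Annular stack lost [OR]: Secondary pipe ram is out=not, C solenoid 2 malfunctions=not, Shuttle valve 2 is down=occurs → at least one input occurs → occurs.
Control pod fails [OR]: Ram stack lost=not, Annular stack lost=occurs, Standby hydraulic pump 2 is inoperative=not → at least one input occurs → occurs.
Offshore blowout preventer fails to close [AND]: Backup path inoperative=not, Control pod fails=occurs → not all inputs occur → does not occur.

No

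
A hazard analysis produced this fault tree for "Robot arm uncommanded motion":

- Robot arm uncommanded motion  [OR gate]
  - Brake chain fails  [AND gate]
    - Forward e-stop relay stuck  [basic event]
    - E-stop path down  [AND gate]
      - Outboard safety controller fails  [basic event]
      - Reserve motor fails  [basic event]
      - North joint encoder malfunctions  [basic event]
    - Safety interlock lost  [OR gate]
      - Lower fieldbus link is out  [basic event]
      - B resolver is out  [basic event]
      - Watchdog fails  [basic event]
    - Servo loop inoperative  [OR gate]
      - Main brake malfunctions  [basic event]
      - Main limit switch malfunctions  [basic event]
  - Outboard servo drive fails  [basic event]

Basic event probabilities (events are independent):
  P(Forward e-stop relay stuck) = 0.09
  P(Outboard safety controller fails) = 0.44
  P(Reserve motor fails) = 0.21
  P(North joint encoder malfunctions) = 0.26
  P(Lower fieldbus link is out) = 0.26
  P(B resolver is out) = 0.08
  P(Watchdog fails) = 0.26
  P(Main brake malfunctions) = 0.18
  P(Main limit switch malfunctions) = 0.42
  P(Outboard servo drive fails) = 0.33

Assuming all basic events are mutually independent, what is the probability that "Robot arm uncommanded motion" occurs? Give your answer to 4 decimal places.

0.3304

P(E-stop path down) [AND] = 0.44 × 0.21 × 0.26 = 0.024024
P(Safety interlock lost) [OR] = 1 − (1−0.26) × (1−0.08) × (1−0.26) = 0.496208
P(Servo loop inoperative) [OR] = 1 − (1−0.18) × (1−0.42) = 0.524400
P(Brake chain fails) [AND] = 0.09 × 0.024024 × 0.496208 × 0.524400 = 0.000563
P(Robot arm uncommanded motion) [OR] = 1 − (1−0.000563) × (1−0.33) = 0.330377
Rounded to 4 decimal places: P(Robot arm uncommanded motion) ≈ 0.3304.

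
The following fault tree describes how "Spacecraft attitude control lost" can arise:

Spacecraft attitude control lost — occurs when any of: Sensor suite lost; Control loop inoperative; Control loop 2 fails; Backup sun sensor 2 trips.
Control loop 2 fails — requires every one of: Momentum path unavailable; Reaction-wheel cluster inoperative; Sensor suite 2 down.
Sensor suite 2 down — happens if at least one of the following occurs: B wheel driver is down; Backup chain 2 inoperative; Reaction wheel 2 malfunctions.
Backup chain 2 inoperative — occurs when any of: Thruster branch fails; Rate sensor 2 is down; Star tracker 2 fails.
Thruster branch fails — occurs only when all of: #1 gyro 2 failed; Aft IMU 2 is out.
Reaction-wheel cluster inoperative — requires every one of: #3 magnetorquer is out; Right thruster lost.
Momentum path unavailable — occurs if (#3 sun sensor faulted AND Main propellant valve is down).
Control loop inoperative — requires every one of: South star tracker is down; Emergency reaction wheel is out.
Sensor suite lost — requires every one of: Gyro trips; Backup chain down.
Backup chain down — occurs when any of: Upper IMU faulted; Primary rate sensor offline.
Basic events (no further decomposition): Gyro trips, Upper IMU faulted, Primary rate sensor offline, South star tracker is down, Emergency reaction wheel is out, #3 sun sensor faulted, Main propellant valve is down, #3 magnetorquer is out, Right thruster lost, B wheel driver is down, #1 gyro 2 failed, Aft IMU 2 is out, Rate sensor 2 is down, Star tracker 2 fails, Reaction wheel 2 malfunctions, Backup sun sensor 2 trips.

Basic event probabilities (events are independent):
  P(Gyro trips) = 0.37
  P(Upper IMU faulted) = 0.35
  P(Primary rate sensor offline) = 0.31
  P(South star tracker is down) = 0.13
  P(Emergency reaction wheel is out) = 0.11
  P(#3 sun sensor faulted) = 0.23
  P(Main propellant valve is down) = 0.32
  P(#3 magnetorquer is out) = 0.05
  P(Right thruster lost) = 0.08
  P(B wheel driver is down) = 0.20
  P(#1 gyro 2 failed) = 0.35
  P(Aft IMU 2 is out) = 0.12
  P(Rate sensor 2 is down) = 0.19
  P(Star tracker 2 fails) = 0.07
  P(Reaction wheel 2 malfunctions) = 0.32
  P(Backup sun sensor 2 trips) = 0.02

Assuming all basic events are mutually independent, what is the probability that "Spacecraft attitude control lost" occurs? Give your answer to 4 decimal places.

0.2313

P(Backup chain down) [OR] = 1 − (1−0.35) × (1−0.31) = 0.551500
P(Sensor suite lost) [AND] = 0.37 × 0.551500 = 0.204055
P(Control loop inoperative) [AND] = 0.13 × 0.11 = 0.014300
P(Momentum path unavailable) [AND] = 0.23 × 0.32 = 0.073600
P(Reaction-wheel cluster inoperative) [AND] = 0.05 × 0.08 = 0.004000
P(Thruster branch fails) [AND] = 0.35 × 0.12 = 0.042000
P(Backup chain 2 inoperative) [OR] = 1 − (1−0.042000) × (1−0.19) × (1−0.07) = 0.278339
P(Sensor suite 2 down) [OR] = 1 − (1−0.20) × (1−0.278339) × (1−0.32) = 0.607416
P(Control loop 2 fails) [AND] = 0.073600 × 0.004000 × 0.607416 = 0.000179
P(Spacecraft attitude control lost) [OR] = 1 − (1−0.204055) × (1−0.014300) × (1−0.000179) × (1−0.02) = 0.231266
Rounded to 4 decimal places: P(Spacecraft attitude control lost) ≈ 0.2313.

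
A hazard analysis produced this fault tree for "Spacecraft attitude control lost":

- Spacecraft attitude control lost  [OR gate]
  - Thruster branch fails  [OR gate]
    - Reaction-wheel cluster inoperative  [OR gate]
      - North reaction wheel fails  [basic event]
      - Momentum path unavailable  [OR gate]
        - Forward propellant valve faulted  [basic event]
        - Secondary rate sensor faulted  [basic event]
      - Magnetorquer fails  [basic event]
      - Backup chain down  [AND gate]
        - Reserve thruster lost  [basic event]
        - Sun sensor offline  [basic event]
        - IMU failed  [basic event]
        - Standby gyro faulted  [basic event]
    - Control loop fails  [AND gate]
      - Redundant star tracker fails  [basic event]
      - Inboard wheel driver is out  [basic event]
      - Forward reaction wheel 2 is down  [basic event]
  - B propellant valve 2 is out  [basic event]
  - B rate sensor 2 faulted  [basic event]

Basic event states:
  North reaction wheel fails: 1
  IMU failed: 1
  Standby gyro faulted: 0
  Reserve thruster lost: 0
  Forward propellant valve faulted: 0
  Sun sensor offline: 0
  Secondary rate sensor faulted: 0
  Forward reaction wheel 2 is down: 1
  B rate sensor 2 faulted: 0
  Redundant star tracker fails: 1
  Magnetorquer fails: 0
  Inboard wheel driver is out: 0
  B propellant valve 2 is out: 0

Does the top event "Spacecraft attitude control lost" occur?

Momentum path unavailable [OR]: Forward propellant valve faulted=not, Secondary rate sensor faulted=not → no input occurs → does not occur.
Backup chain down [AND]: Reserve thruster lost=not, Sun sensor offline=not, IMU failed=occurs, Standby gyro faulted=not → not all inputs occur → does not occur.
Reaction-wheel cluster inoperative [OR]: North reaction wheel fails=occurs, Momentum path unavailable=not, Magnetorquer fails=not, Backup chain down=not → at least one input occurs → occurs.
Control loop fails [AND]: Redundant star tracker fails=occurs, Inboard wheel driver is out=not, Forward reaction wheel 2 is down=occurs → not all inputs occur → does not occur.
Thruster branch fails [OR]: Reaction-wheel cluster inoperative=occurs, Control loop fails=not → at least one input occurs → occurs.
Spacecraft attitude control lost [OR]: Thruster branch fails=occurs, B propellant valve 2 is out=not, B rate sensor 2 faulted=not → at least one input occurs → occurs.

Yes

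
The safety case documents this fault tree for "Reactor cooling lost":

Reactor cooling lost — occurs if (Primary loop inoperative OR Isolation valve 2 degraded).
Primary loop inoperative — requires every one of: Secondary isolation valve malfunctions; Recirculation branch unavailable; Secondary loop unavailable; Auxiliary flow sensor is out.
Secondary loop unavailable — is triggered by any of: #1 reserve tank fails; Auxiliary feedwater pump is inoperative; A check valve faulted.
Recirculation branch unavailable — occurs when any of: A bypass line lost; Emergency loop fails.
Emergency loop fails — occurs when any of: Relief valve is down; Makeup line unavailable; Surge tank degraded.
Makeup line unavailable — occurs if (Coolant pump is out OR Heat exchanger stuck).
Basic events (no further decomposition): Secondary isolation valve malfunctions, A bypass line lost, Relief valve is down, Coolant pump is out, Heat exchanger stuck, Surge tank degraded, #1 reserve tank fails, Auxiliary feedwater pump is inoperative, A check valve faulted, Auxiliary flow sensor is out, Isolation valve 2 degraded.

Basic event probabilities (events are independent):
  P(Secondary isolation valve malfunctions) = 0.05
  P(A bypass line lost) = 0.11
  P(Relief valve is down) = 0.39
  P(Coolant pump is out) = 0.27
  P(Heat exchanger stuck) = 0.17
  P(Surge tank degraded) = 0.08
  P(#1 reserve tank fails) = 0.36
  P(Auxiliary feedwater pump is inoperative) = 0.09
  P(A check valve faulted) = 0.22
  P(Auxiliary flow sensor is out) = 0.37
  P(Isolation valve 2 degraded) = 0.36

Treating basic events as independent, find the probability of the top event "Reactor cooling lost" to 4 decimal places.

0.3645

P(Makeup line unavailable) [OR] = 1 − (1−0.27) × (1−0.17) = 0.394100
P(Emergency loop fails) [OR] = 1 − (1−0.39) × (1−0.394100) × (1−0.08) = 0.659969
P(Recirculation branch unavailable) [OR] = 1 − (1−0.11) × (1−0.659969) = 0.697372
P(Secondary loop unavailable) [OR] = 1 − (1−0.36) × (1−0.09) × (1−0.22) = 0.545728
P(Primary loop inoperative) [AND] = 0.05 × 0.697372 × 0.545728 × 0.37 = 0.007041
P(Reactor cooling lost) [OR] = 1 − (1−0.007041) × (1−0.36) = 0.364506
Rounded to 4 decimal places: P(Reactor cooling lost) ≈ 0.3645.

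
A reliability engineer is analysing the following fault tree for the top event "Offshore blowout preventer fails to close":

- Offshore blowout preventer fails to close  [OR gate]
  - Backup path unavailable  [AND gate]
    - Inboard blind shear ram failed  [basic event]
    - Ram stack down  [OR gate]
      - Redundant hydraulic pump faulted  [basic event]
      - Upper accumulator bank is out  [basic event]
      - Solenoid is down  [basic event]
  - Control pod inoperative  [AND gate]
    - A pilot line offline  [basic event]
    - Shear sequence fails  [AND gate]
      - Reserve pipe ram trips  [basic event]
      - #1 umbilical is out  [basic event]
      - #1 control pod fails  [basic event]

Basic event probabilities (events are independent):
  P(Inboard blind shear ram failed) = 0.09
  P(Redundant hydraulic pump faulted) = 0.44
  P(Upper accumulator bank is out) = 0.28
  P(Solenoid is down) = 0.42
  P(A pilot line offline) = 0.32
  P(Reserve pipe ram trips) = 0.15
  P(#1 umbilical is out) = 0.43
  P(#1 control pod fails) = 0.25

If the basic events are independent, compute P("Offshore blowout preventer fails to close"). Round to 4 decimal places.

0.0738

P(Ram stack down) [OR] = 1 − (1−0.44) × (1−0.28) × (1−0.42) = 0.766144
P(Backup path unavailable) [AND] = 0.09 × 0.766144 = 0.068953
P(Shear sequence fails) [AND] = 0.15 × 0.43 × 0.25 = 0.016125
P(Control pod inoperative) [AND] = 0.32 × 0.016125 = 0.005160
P(Offshore blowout preventer fails to close) [OR] = 1 − (1−0.068953) × (1−0.005160) = 0.073757
Rounded to 4 decimal places: P(Offshore blowout preventer fails to close) ≈ 0.0738.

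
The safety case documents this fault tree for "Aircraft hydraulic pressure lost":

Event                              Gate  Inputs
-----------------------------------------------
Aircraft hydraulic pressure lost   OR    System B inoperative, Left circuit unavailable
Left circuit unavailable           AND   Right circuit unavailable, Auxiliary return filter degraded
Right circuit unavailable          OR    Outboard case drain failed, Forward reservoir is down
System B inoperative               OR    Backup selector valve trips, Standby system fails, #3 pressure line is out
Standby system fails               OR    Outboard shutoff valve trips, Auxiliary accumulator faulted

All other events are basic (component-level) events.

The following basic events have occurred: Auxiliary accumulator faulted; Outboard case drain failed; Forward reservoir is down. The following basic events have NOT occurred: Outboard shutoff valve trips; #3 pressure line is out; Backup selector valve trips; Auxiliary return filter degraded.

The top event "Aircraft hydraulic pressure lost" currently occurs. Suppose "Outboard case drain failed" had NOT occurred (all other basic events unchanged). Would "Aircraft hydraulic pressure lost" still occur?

Yes

Counterfactual: set "Outboard case drain failed" to not occurred.
Standby system fails [OR]: Outboard shutoff valve trips=not, Auxiliary accumulator faulted=occurs → at least one input occurs → occurs.
System B inoperative [OR]: Backup selector valve trips=not, Standby system fails=occurs, #3 pressure line is out=not → at least one input occurs → occurs.
Right circuit unavailable [OR]: Outboard case drain failed=not, Forward reservoir is down=occurs → at least one input occurs → occurs.
Left circuit unavailable [AND]: Right circuit unavailable=occurs, Auxiliary return filter degraded=not → not all inputs occur → does not occur.
Aircraft hydraulic pressure lost [OR]: System B inoperative=occurs, Left circuit unavailable=not → at least one input occurs → occurs.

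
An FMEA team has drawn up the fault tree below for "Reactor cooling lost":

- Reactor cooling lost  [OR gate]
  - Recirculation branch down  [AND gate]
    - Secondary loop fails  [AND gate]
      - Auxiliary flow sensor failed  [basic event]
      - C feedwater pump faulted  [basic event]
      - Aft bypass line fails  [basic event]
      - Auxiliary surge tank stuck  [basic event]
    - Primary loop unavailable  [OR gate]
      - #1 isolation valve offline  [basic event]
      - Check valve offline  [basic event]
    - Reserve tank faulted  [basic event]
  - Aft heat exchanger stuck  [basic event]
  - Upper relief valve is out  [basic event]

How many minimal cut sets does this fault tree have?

Secondary loop fails [AND]: one cut set from each child combined → 1 × 1 × 1 × 1 = 1 cut set(s).
Primary loop unavailable [OR]: union of children's cut sets → 2 cut set(s).
Recirculation branch down [AND]: one cut set from each child combined → 1 × 2 × 1 = 2 cut set(s).
Reactor cooling lost [OR]: union of children's cut sets → 4 cut set(s).
Minimal cut sets: {#1 isolation valve offline, Aft bypass line fails, Auxiliary flow sensor failed, Auxiliary surge tank stuck, C feedwater pump faulted, Reserve tank faulted}; {Aft bypass line fails, Auxiliary flow sensor failed, Auxiliary surge tank stuck, C feedwater pump faulted, Check valve offline, Reserve tank faulted}; {Aft heat exchanger stuck}; {Upper relief valve is out}.

4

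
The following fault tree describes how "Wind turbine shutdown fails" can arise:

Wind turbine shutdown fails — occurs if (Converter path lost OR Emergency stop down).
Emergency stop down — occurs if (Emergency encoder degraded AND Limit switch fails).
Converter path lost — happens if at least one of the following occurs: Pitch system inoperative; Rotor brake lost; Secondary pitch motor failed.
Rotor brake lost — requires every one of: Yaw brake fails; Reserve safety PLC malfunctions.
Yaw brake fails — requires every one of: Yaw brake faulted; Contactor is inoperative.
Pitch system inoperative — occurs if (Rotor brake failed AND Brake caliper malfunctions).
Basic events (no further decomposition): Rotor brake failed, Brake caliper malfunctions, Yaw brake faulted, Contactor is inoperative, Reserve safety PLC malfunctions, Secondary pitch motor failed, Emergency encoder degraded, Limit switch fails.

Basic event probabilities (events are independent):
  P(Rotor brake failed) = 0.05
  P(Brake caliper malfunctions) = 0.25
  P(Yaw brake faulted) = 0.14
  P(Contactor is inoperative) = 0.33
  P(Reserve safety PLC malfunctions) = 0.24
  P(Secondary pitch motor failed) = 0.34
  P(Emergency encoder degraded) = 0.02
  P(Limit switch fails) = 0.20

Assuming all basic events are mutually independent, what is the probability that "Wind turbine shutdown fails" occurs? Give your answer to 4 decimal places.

0.3581

P(Pitch system inoperative) [AND] = 0.05 × 0.25 = 0.012500
P(Yaw brake fails) [AND] = 0.14 × 0.33 = 0.046200
P(Rotor brake lost) [AND] = 0.046200 × 0.24 = 0.011088
P(Converter path lost) [OR] = 1 − (1−0.012500) × (1−0.011088) × (1−0.34) = 0.355477
P(Emergency stop down) [AND] = 0.02 × 0.20 = 0.004000
P(Wind turbine shutdown fails) [OR] = 1 − (1−0.355477) × (1−0.004000) = 0.358055
Rounded to 4 decimal places: P(Wind turbine shutdown fails) ≈ 0.3581.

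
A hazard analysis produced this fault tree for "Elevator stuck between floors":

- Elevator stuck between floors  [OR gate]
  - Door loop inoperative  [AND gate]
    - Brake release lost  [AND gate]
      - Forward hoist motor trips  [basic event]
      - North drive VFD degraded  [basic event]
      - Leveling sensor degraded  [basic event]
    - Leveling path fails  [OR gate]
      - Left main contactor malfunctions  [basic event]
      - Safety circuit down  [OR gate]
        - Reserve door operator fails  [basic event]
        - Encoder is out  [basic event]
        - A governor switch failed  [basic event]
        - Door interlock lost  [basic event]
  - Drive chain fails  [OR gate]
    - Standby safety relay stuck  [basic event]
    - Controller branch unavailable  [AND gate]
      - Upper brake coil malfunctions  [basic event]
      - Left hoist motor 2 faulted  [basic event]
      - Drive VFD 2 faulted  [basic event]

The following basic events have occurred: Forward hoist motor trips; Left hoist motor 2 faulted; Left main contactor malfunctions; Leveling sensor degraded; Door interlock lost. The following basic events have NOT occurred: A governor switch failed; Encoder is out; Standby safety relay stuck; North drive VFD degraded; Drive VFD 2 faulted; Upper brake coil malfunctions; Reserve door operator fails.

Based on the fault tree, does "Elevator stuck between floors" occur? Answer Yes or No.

Brake release lost [AND]: Forward hoist motor trips=occurs, North drive VFD degraded=not, Leveling sensor degraded=occurs → not all inputs occur → does not occur.
Safety circuit down [OR]: Reserve door operator fails=not, Encoder is out=not, A governor switch failed=not, Door interlock lost=occurs → at least one input occurs → occurs.
Leveling path fails [OR]: Left main contactor malfunctions=occurs, Safety circuit down=occurs → at least one input occurs → occurs.
Door loop inoperative [AND]: Brake release lost=not, Leveling path fails=occurs → not all inputs occur → does not occur.
Controller branch unavailable [AND]: Upper brake coil malfunctions=not, Left hoist motor 2 faulted=occurs, Drive VFD 2 faulted=not → not all inputs occur → does not occur.
Drive chain fails [OR]: Standby safety relay stuck=not, Controller branch unavailable=not → no input occurs → does not occur.
Elevator stuck between floors [OR]: Door loop inoperative=not, Drive chain fails=not → no input occurs → does not occur.

No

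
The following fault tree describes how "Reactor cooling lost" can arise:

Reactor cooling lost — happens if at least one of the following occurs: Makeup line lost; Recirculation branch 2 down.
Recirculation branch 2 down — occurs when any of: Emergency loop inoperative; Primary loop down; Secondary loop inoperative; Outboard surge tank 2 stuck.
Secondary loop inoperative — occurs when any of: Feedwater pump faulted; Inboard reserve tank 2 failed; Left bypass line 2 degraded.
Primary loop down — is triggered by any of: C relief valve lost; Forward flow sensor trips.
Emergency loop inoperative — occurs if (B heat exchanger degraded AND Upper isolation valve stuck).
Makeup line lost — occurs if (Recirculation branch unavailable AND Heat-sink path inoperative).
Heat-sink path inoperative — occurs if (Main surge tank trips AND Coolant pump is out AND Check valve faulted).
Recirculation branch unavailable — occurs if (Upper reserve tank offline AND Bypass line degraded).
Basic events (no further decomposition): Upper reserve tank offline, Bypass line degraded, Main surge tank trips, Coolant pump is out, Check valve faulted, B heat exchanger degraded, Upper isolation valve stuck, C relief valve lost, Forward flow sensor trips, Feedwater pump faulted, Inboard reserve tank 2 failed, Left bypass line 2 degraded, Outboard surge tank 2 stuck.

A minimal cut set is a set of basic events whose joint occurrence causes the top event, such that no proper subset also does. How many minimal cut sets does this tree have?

Recirculation branch unavailable [AND]: one cut set from each child combined → 1 × 1 = 1 cut set(s).
Heat-sink path inoperative [AND]: one cut set from each child combined → 1 × 1 × 1 = 1 cut set(s).
Makeup line lost [AND]: one cut set from each child combined → 1 × 1 = 1 cut set(s).
Emergency loop inoperative [AND]: one cut set from each child combined → 1 × 1 = 1 cut set(s).
Primary loop down [OR]: union of children's cut sets → 2 cut set(s).
Secondary loop inoperative [OR]: union of children's cut sets → 3 cut set(s).
Recirculation branch 2 down [OR]: union of children's cut sets → 7 cut set(s).
Reactor cooling lost [OR]: union of children's cut sets → 8 cut set(s).
Minimal cut sets: {Bypass line degraded, Check valve faulted, Coolant pump is out, Main surge tank trips, Upper reserve tank offline}; {B heat exchanger degraded, Upper isolation valve stuck}; {C relief valve lost}; {Forward flow sensor trips}; {Feedwater pump faulted}; {Inboard reserve tank 2 failed}; {Left bypass line 2 degraded}; {Outboard surge tank 2 stuck}.

8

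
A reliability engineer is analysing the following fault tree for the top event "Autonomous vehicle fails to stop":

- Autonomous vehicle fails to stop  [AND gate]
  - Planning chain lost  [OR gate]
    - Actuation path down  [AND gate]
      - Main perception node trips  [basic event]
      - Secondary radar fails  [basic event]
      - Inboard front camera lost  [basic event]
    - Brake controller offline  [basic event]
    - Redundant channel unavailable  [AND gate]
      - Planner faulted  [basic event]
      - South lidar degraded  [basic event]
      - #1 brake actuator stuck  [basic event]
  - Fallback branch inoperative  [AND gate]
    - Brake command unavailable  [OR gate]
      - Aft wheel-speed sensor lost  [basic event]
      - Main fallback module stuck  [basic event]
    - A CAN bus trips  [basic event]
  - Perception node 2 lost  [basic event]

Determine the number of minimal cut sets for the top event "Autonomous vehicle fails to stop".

6

Actuation path down [AND]: one cut set from each child combined → 1 × 1 × 1 = 1 cut set(s).
Redundant channel unavailable [AND]: one cut set from each child combined → 1 × 1 × 1 = 1 cut set(s).
Planning chain lost [OR]: union of children's cut sets → 3 cut set(s).
Brake command unavailable [OR]: union of children's cut sets → 2 cut set(s).
Fallback branch inoperative [AND]: one cut set from each child combined → 2 × 1 = 2 cut set(s).
Autonomous vehicle fails to stop [AND]: one cut set from each child combined → 3 × 2 × 1 = 6 cut set(s).
Minimal cut sets: {A CAN bus trips, Aft wheel-speed sensor lost, Inboard front camera lost, Main perception node trips, Perception node 2 lost, Secondary radar fails}; {A CAN bus trips, Inboard front camera lost, Main fallback module stuck, Main perception node trips, Perception node 2 lost, Secondary radar fails}; {A CAN bus trips, Aft wheel-speed sensor lost, Brake controller offline, Perception node 2 lost}; {A CAN bus trips, Brake controller offline, Main fallback module stuck, Perception node 2 lost}; {#1 brake actuator stuck, A CAN bus trips, Aft wheel-speed sensor lost, Perception node 2 lost, Planner faulted, South lidar degraded}; {#1 brake actuator stuck, A CAN bus trips, Main fallback module stuck, Perception node 2 lost, Planner faulted, South lidar degraded}.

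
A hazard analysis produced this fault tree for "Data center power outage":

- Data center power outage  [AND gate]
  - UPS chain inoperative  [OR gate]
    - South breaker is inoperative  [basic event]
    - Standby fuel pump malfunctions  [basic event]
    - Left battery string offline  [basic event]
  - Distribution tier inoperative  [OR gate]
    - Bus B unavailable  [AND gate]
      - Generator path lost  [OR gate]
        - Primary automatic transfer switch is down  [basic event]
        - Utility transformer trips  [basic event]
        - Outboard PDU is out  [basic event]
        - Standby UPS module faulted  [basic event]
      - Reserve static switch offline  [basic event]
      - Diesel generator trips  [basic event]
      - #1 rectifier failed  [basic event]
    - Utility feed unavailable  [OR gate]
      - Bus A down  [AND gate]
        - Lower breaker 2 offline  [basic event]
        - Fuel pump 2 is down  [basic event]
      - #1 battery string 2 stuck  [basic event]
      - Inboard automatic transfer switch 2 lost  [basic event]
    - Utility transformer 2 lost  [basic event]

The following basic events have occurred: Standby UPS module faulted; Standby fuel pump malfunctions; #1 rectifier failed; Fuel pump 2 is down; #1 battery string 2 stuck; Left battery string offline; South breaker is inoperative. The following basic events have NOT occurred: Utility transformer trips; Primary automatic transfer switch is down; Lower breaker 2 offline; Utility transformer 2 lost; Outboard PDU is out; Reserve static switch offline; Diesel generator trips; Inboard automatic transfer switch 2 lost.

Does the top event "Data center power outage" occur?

Yes

UPS chain inoperative [OR]: South breaker is inoperative=occurs, Standby fuel pump malfunctions=occurs, Left battery string offline=occurs → at least one input occurs → occurs.
Generator path lost [OR]: Primary automatic transfer switch is down=not, Utility transformer trips=not, Outboard PDU is out=not, Standby UPS module faulted=occurs → at least one input occurs → occurs.
Bus B unavailable [AND]: Generator path lost=occurs, Reserve static switch offline=not, Diesel generator trips=not, #1 rectifier failed=occurs → not all inputs occur → does not occur.
Bus A down [AND]: Lower breaker 2 offline=not, Fuel pump 2 is down=occurs → not all inputs occur → does not occur.
Utility feed unavailable [OR]: Bus A down=not, #1 battery string 2 stuck=occurs, Inboard automatic transfer switch 2 lost=not → at least one input occurs → occurs.
Distribution tier inoperative [OR]: Bus B unavailable=not, Utility feed unavailable=occurs, Utility transformer 2 lost=not → at least one input occurs → occurs.
Data center power outage [AND]: UPS chain inoperative=occurs, Distribution tier inoperative=occurs → all inputs occur → occurs.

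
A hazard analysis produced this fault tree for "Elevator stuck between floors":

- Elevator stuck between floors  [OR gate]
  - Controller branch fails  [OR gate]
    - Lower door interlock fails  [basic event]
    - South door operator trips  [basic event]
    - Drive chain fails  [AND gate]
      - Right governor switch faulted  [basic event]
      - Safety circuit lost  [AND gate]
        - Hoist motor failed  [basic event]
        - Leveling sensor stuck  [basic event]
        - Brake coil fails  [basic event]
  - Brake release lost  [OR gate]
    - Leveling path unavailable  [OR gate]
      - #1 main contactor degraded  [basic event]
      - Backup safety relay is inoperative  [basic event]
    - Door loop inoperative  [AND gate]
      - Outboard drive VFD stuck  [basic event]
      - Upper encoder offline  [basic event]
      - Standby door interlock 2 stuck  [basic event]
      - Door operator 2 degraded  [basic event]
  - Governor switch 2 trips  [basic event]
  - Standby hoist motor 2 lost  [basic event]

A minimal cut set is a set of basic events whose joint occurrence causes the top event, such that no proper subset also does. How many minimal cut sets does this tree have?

Safety circuit lost [AND]: one cut set from each child combined → 1 × 1 × 1 = 1 cut set(s).
Drive chain fails [AND]: one cut set from each child combined → 1 × 1 = 1 cut set(s).
Controller branch fails [OR]: union of children's cut sets → 3 cut set(s).
Leveling path unavailable [OR]: union of children's cut sets → 2 cut set(s).
Door loop inoperative [AND]: one cut set from each child combined → 1 × 1 × 1 × 1 = 1 cut set(s).
Brake release lost [OR]: union of children's cut sets → 3 cut set(s).
Elevator stuck between floors [OR]: union of children's cut sets → 8 cut set(s).
Minimal cut sets: {Lower door interlock fails}; {South door operator trips}; {Brake coil fails, Hoist motor failed, Leveling sensor stuck, Right governor switch faulted}; {#1 main contactor degraded}; {Backup safety relay is inoperative}; {Door operator 2 degraded, Outboard drive VFD stuck, Standby door interlock 2 stuck, Upper encoder offline}; {Governor switch 2 trips}; {Standby hoist motor 2 lost}.

8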